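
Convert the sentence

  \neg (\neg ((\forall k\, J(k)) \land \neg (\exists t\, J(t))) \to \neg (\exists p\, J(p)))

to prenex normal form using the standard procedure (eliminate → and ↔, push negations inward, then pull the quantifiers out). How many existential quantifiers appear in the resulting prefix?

3

Eliminate → and ↔ using ¬ and ∨.
  \neg (\neg \neg ((\forall k\, J(k)) \land \neg (\exists t\, J(t))) \lor \neg (\exists p\, J(p)))
Drive negations inward (¬∀x A ≡ ∃x ¬A, ¬∃x A ≡ ∀x ¬A, De Morgan for ∧/∨):
  ((\exists k\, \neg J(k)) \lor (\exists t\, J(t))) \land (\exists p\, J(p))
Finally move all quantifiers to the prefix:
  \exists k\, \exists t\, \exists p\, ((\neg J(k) \lor J(t)) \land J(p))
The prefix is \exists k \exists t \exists p: 0 universal, 3 existential.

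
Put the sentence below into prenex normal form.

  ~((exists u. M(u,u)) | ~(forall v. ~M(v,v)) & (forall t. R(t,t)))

forall u. forall v. exists t. (~M(u,u) & (~M(v,v) | ~R(t,t)))

Move each ¬ inward, flipping quantifiers it crosses:
  (forall u. ~M(u,u)) & ((forall v. ~M(v,v)) | (exists t. ~R(t,t)))
All bound variables are already distinct, so no renaming is needed.
Pull the quantifiers to the front (each side's bound variable is not free in the other side):
  forall u. forall v. exists t. (~M(u,u) & (~M(v,v) | ~R(t,t)))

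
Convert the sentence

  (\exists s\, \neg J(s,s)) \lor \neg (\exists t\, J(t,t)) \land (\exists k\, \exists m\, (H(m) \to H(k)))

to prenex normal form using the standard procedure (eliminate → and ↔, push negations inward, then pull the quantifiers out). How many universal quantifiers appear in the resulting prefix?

1

Eliminate → and ↔ using ¬ and ∨.
  (\exists s\, \neg J(s,s)) \lor \neg (\exists t\, J(t,t)) \land (\exists k\, \exists m\, (\neg H(m) \lor H(k)))
Drive negations inward (¬∀x A ≡ ∃x ¬A, ¬∃x A ≡ ∀x ¬A, De Morgan for ∧/∨):
  (\exists s\, \neg J(s,s)) \lor (\forall t\, \neg J(t,t)) \land (\exists k\, \exists m\, (\neg H(m) \lor H(k)))
All bound variables are already distinct, so no renaming is needed.
Finally move all quantifiers to the prefix:
  \exists s\, \forall t\, \exists k\, \exists m\, (\neg J(s,s) \lor \neg J(t,t) \land (\neg H(m) \lor H(k)))
The prefix is \exists s \forall t \exists k \exists m: 1 universal, 3 existential.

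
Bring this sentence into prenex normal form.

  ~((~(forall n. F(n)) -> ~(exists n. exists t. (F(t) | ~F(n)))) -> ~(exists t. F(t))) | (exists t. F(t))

forall n. forall s. forall t. exists u. exists v1. ((F(n) | ~F(t) & F(s)) & F(u) | F(v1))

First replace A → B with ¬A ∨ B.
  ~(~(~~(forall n. F(n)) | ~(exists n. exists t. (F(t) | ~F(n)))) | ~(exists t. F(t))) | (exists t. F(t))
Move each ¬ inward, flipping quantifiers it crosses:
  ((forall n. F(n)) | (forall n. forall t. (~F(t) & F(n)))) & (exists t. F(t)) | (exists t. F(t))
Rename bound variables to avoid capture: n↦s, t↦u, t↦v1.
  ((forall n. F(n)) | (forall s. forall t. (~F(t) & F(s)))) & (exists u. F(u)) | (exists v1. F(v1))
Extract every quantifier outward, since the variables are now distinct and don't occur free across branches:
  forall n. forall s. forall t. exists u. exists v1. ((F(n) | ~F(t) & F(s)) & F(u) | F(v1))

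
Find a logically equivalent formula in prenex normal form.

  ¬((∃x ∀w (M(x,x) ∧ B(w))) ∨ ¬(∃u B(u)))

Drive negations inward (¬∀x A ≡ ∃x ¬A, ¬∃x A ≡ ∀x ¬A, De Morgan for ∧/∨):
  (∀x ∃w (¬M(x,x) ∨ ¬B(w))) ∧ (∃u B(u))
All bound variables are already distinct, so no renaming is needed.
Extract every quantifier outward, since the variables are now distinct and don't occur free across branches:
  ∀x ∃w ∃u ((¬M(x,x) ∨ ¬B(w)) ∧ B(u))

∀x ∃w ∃u ((¬M(x,x) ∨ ¬B(w)) ∧ B(u))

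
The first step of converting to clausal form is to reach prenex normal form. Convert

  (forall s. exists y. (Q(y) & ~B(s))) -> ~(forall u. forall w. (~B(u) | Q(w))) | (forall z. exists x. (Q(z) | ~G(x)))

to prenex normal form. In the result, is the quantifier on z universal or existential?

First replace A → B with ¬A ∨ B.
  ~(forall s. exists y. (Q(y) & ~B(s))) | ~(forall u. forall w. (~B(u) | Q(w))) | (forall z. exists x. (Q(z) | ~G(x)))
Drive negations inward (¬∀x A ≡ ∃x ¬A, ¬∃x A ≡ ∀x ¬A, De Morgan for ∧/∨):
  (exists s. forall y. (~Q(y) | B(s))) | (exists u. exists w. (B(u) & ~Q(w))) | (forall z. exists x. (Q(z) | ~G(x)))
Extract every quantifier outward, since the variables are now distinct and don't occur free across branches:
  exists s. forall y. exists u. exists w. forall z. exists x. (~Q(y) | B(s) | B(u) & ~Q(w) | Q(z) | ~G(x))
The quantifier forall z sits under an even number of negations (counting the antecedent side of each →), so it remains universal.

universal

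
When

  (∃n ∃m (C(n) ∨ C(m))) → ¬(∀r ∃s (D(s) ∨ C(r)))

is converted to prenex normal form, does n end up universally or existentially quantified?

universal

First replace A → B with ¬A ∨ B.
  ¬(∃n ∃m (C(n) ∨ C(m))) ∨ ¬(∀r ∃s (D(s) ∨ C(r)))
Move each ¬ inward, flipping quantifiers it crosses:
  (∀n ∀m (¬C(n) ∧ ¬C(m))) ∨ (∃r ∀s (¬D(s) ∧ ¬C(r)))
All bound variables are already distinct, so no renaming is needed.
Finally move all quantifiers to the prefix:
  ∀n ∀m ∃r ∀s (¬C(n) ∧ ¬C(m) ∨ ¬D(s) ∧ ¬C(r))
The quantifier ∃n sits under an odd number of negations (counting the antecedent side of each →), so it flips to ∀n.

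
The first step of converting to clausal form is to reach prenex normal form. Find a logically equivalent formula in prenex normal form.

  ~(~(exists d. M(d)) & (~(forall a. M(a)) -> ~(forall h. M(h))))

exists d. exists a. forall h. (M(d) | ~M(a) & M(h))

First replace A → B with ¬A ∨ B.
  ~(~(exists d. M(d)) & (~~(forall a. M(a)) | ~(forall h. M(h))))
Push ¬ through the quantifiers and connectives to reach negation normal form:
  (exists d. M(d)) | (exists a. ~M(a)) & (forall h. M(h))
All bound variables are already distinct, so no renaming is needed.
Pull the quantifiers to the front (each side's bound variable is not free in the other side):
  exists d. exists a. forall h. (M(d) | ~M(a) & M(h))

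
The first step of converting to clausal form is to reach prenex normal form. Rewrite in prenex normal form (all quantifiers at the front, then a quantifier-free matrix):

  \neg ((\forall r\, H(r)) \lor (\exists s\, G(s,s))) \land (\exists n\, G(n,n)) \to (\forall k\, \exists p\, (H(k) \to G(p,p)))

\forall r\, \exists s\, \forall n\, \forall k\, \exists p\, (H(r) \lor G(s,s) \lor \neg G(n,n) \lor \neg H(k) \lor G(p,p))

Rewrite implications/biconditionals: A → B as ¬A ∨ B.
  \neg (\neg ((\forall r\, H(r)) \lor (\exists s\, G(s,s))) \land (\exists n\, G(n,n))) \lor (\forall k\, \exists p\, (\neg H(k) \lor G(p,p)))
Move each ¬ inward, flipping quantifiers it crosses:
  (\forall r\, H(r)) \lor (\exists s\, G(s,s)) \lor (\forall n\, \neg G(n,n)) \lor (\forall k\, \exists p\, (\neg H(k) \lor G(p,p)))
All bound variables are already distinct, so no renaming is needed.
Pull the quantifiers to the front (each side's bound variable is not free in the other side):
  \forall r\, \exists s\, \forall n\, \forall k\, \exists p\, (H(r) \lor G(s,s) \lor \neg G(n,n) \lor \neg H(k) \lor G(p,p))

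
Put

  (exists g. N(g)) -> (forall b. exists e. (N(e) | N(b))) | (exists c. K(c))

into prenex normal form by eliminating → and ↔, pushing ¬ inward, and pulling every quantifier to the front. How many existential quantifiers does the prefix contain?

Rewrite implications/biconditionals: A → B as ¬A ∨ B.
  ~(exists g. N(g)) | (forall b. exists e. (N(e) | N(b))) | (exists c. K(c))
Drive negations inward (¬∀x A ≡ ∃x ¬A, ¬∃x A ≡ ∀x ¬A, De Morgan for ∧/∨):
  (forall g. ~N(g)) | (forall b. exists e. (N(e) | N(b))) | (exists c. K(c))
All bound variables are already distinct, so no renaming is needed.
Finally move all quantifiers to the prefix:
  forall g. forall b. exists e. exists c. (~N(g) | N(e) | N(b) | K(c))
The prefix is forall g forall b exists e exists c: 2 universal, 2 existential.

2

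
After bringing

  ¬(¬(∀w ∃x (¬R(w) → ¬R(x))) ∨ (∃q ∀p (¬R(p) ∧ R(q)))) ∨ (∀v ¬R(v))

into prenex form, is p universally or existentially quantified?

existential

Rewrite implications/biconditionals: A → B as ¬A ∨ B.
  ¬(¬(∀w ∃x (¬¬R(w) ∨ ¬R(x))) ∨ (∃q ∀p (¬R(p) ∧ R(q)))) ∨ (∀v ¬R(v))
Drive negations inward (¬∀x A ≡ ∃x ¬A, ¬∃x A ≡ ∀x ¬A, De Morgan for ∧/∨):
  (∀w ∃x (R(w) ∨ ¬R(x))) ∧ (∀q ∃p (R(p) ∨ ¬R(q))) ∨ (∀v ¬R(v))
Extract every quantifier outward, since the variables are now distinct and don't occur free across branches:
  ∀w ∃x ∀q ∃p ∀v ((R(w) ∨ ¬R(x)) ∧ (R(p) ∨ ¬R(q)) ∨ ¬R(v))
The quantifier ∀p sits under an odd number of negations (counting the antecedent side of each →), so it flips to ∃p.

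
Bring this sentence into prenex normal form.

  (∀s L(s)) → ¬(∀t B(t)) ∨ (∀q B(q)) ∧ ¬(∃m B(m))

∃s ∃t ∀q ∀m (¬L(s) ∨ ¬B(t) ∨ B(q) ∧ ¬B(m))

First replace A → B with ¬A ∨ B.
  ¬(∀s L(s)) ∨ ¬(∀t B(t)) ∨ (∀q B(q)) ∧ ¬(∃m B(m))
Move each ¬ inward, flipping quantifiers it crosses:
  (∃s ¬L(s)) ∨ (∃t ¬B(t)) ∨ (∀q B(q)) ∧ (∀m ¬B(m))
All bound variables are already distinct, so no renaming is needed.
Finally move all quantifiers to the prefix:
  ∃s ∃t ∀q ∀m (¬L(s) ∨ ¬B(t) ∨ B(q) ∧ ¬B(m))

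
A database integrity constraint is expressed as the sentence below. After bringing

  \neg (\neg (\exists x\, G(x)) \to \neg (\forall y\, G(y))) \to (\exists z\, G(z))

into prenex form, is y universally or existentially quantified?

existential

Eliminate → and ↔ using ¬ and ∨.
  \neg \neg (\neg \neg (\exists x\, G(x)) \lor \neg (\forall y\, G(y))) \lor (\exists z\, G(z))
Push ¬ through the quantifiers and connectives to reach negation normal form:
  (\exists x\, G(x)) \lor (\exists y\, \neg G(y)) \lor (\exists z\, G(z))
Extract every quantifier outward, since the variables are now distinct and don't occur free across branches:
  \exists x\, \exists y\, \exists z\, (G(x) \lor \neg G(y) \lor G(z))
The quantifier \forall y sits under an odd number of negations (counting the antecedent side of each →), so it flips to \exists y.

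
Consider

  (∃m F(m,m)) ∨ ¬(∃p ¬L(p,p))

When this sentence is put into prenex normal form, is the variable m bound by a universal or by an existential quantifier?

Move each ¬ inward, flipping quantifiers it crosses:
  (∃m F(m,m)) ∨ (∀p L(p,p))
Pull the quantifiers to the front (each side's bound variable is not free in the other side):
  ∃m ∀p (F(m,m) ∨ L(p,p))
The quantifier ∃m sits under an even number of negations, so it remains existential.

existential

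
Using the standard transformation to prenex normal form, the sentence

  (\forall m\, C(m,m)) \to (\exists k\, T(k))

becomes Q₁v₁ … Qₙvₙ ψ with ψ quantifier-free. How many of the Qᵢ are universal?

0

Rewrite implications/biconditionals: A → B as ¬A ∨ B.
  \neg (\forall m\, C(m,m)) \lor (\exists k\, T(k))
Drive negations inward (¬∀x A ≡ ∃x ¬A, ¬∃x A ≡ ∀x ¬A, De Morgan for ∧/∨):
  (\exists m\, \neg C(m,m)) \lor (\exists k\, T(k))
Extract every quantifier outward, since the variables are now distinct and don't occur free across branches:
  \exists m\, \exists k\, (\neg C(m,m) \lor T(k))
The prefix is \exists m \exists k: 0 universal, 2 existential.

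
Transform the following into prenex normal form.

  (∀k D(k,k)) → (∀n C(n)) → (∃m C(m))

∃k ∃n ∃m (¬D(k,k) ∨ ¬C(n) ∨ C(m))

Rewrite implications/biconditionals: A → B as ¬A ∨ B.
  ¬(∀k D(k,k)) ∨ ¬(∀n C(n)) ∨ (∃m C(m))
Push ¬ through the quantifiers and connectives to reach negation normal form:
  (∃k ¬D(k,k)) ∨ (∃n ¬C(n)) ∨ (∃m C(m))
All bound variables are already distinct, so no renaming is needed.
Finally move all quantifiers to the prefix:
  ∃k ∃n ∃m (¬D(k,k) ∨ ¬C(n) ∨ C(m))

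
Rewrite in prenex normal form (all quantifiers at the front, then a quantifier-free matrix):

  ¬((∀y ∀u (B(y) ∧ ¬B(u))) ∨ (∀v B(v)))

∃y ∃u ∃v ((¬B(y) ∨ B(u)) ∧ ¬B(v))

Move each ¬ inward, flipping quantifiers it crosses:
  (∃y ∃u (¬B(y) ∨ B(u))) ∧ (∃v ¬B(v))
Finally move all quantifiers to the prefix:
  ∃y ∃u ∃v ((¬B(y) ∨ B(u)) ∧ ¬B(v))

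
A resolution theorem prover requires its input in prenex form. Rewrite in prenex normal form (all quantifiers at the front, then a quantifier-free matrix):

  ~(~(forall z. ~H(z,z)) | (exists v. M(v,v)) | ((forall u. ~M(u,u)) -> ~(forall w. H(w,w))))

Rewrite implications/biconditionals: A → B as ¬A ∨ B.
  ~(~(forall z. ~H(z,z)) | (exists v. M(v,v)) | ~(forall u. ~M(u,u)) | ~(forall w. H(w,w)))
Push ¬ through the quantifiers and connectives to reach negation normal form:
  (forall z. ~H(z,z)) & (forall v. ~M(v,v)) & (forall u. ~M(u,u)) & (forall w. H(w,w))
Finally move all quantifiers to the prefix:
  forall z. forall v. forall u. forall w. (~H(z,z) & ~M(v,v) & ~M(u,u) & H(w,w))

forall z. forall v. forall u. forall w. (~H(z,z) & ~M(v,v) & ~M(u,u) & H(w,w))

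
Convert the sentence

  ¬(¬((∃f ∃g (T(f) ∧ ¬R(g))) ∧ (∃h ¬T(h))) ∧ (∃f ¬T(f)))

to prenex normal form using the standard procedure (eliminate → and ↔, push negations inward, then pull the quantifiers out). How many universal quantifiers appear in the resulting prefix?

1

Push ¬ through the quantifiers and connectives to reach negation normal form:
  (∃f ∃g (T(f) ∧ ¬R(g))) ∧ (∃h ¬T(h)) ∨ (∀f T(f))
Standardize variables apart so no two quantifiers bind the same name: f↦v.
  (∃f ∃g (T(f) ∧ ¬R(g))) ∧ (∃h ¬T(h)) ∨ (∀v T(v))
Extract every quantifier outward, since the variables are now distinct and don't occur free across branches:
  ∃f ∃g ∃h ∀v (T(f) ∧ ¬R(g) ∧ ¬T(h) ∨ T(v))
The prefix is ∃f ∃g ∃h ∀v: 1 universal, 3 existential.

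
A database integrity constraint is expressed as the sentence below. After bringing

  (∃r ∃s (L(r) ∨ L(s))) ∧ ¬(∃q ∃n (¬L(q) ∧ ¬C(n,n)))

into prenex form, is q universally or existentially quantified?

universal

Push ¬ through the quantifiers and connectives to reach negation normal form:
  (∃r ∃s (L(r) ∨ L(s))) ∧ (∀q ∀n (L(q) ∨ C(n,n)))
Extract every quantifier outward, since the variables are now distinct and don't occur free across branches:
  ∃r ∃s ∀q ∀n ((L(r) ∨ L(s)) ∧ (L(q) ∨ C(n,n)))
The quantifier ∃q sits under an odd number of negations, so it flips to ∀q.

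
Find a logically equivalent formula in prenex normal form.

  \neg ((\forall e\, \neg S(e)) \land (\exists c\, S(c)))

\exists e\, \forall c\, (S(e) \lor \neg S(c))

Move each ¬ inward, flipping quantifiers it crosses:
  (\exists e\, S(e)) \lor (\forall c\, \neg S(c))
All bound variables are already distinct, so no renaming is needed.
Finally move all quantifiers to the prefix:
  \exists e\, \forall c\, (S(e) \lor \neg S(c))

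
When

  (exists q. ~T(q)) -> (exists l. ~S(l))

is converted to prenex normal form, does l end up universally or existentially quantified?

Eliminate → and ↔ using ¬ and ∨.
  ~(exists q. ~T(q)) | (exists l. ~S(l))
Move each ¬ inward, flipping quantifiers it crosses:
  (forall q. T(q)) | (exists l. ~S(l))
Pull the quantifiers to the front (each side's bound variable is not free in the other side):
  forall q. exists l. (T(q) | ~S(l))
The quantifier exists l sits under an even number of negations (counting the antecedent side of each →), so it remains existential.

existential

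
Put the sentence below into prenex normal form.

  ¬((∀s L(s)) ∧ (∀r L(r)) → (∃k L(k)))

Eliminate → and ↔ using ¬ and ∨.
  ¬(¬((∀s L(s)) ∧ (∀r L(r))) ∨ (∃k L(k)))
Drive negations inward (¬∀x A ≡ ∃x ¬A, ¬∃x A ≡ ∀x ¬A, De Morgan for ∧/∨):
  (∀s L(s)) ∧ (∀r L(r)) ∧ (∀k ¬L(k))
Extract every quantifier outward, since the variables are now distinct and don't occur free across branches:
  ∀s ∀r ∀k (L(s) ∧ L(r) ∧ ¬L(k))

∀s ∀r ∀k (L(s) ∧ L(r) ∧ ¬L(k))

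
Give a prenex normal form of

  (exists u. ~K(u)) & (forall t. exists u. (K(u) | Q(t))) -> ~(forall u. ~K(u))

First replace A → B with ¬A ∨ B.
  ~((exists u. ~K(u)) & (forall t. exists u. (K(u) | Q(t)))) | ~(forall u. ~K(u))
Move each ¬ inward, flipping quantifiers it crosses:
  (forall u. K(u)) | (exists t. forall u. (~K(u) & ~Q(t))) | (exists u. K(u))
Give each quantifier a distinct variable: u↦r, u↦p.
  (forall u. K(u)) | (exists t. forall r. (~K(r) & ~Q(t))) | (exists p. K(p))
Pull the quantifiers to the front (each side's bound variable is not free in the other side):
  forall u. exists t. forall r. exists p. (K(u) | ~K(r) & ~Q(t) | K(p))

forall u. exists t. forall r. exists p. (K(u) | ~K(r) & ~Q(t) | K(p))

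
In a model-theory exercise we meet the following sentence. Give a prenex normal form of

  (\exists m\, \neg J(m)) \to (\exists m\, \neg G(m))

\forall m\, \exists t\, (J(m) \lor \neg G(t))

Eliminate → and ↔ using ¬ and ∨.
  \neg (\exists m\, \neg J(m)) \lor (\exists m\, \neg G(m))
Push ¬ through the quantifiers and connectives to reach negation normal form:
  (\forall m\, J(m)) \lor (\exists m\, \neg G(m))
Give each quantifier a distinct variable: m↦t.
  (\forall m\, J(m)) \lor (\exists t\, \neg G(t))
Extract every quantifier outward, since the variables are now distinct and don't occur free across branches:
  \forall m\, \exists t\, (J(m) \lor \neg G(t))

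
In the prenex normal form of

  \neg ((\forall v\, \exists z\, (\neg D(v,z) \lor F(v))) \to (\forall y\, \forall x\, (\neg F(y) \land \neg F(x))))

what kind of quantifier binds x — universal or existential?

Eliminate → and ↔ using ¬ and ∨.
  \neg (\neg (\forall v\, \exists z\, (\neg D(v,z) \lor F(v))) \lor (\forall y\, \forall x\, (\neg F(y) \land \neg F(x))))
Push ¬ through the quantifiers and connectives to reach negation normal form:
  (\forall v\, \exists z\, (\neg D(v,z) \lor F(v))) \land (\exists y\, \exists x\, (F(y) \lor F(x)))
All bound variables are already distinct, so no renaming is needed.
Extract every quantifier outward, since the variables are now distinct and don't occur free across branches:
  \forall v\, \exists z\, \exists y\, \exists x\, ((\neg D(v,z) \lor F(v)) \land (F(y) \lor F(x)))
The quantifier \forall x sits under an odd number of negations (counting the antecedent side of each →), so it flips to \exists x.

existential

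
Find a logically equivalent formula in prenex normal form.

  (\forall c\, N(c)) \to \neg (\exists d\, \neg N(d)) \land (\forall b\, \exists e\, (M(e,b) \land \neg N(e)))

Rewrite implications/biconditionals: A → B as ¬A ∨ B.
  \neg (\forall c\, N(c)) \lor \neg (\exists d\, \neg N(d)) \land (\forall b\, \exists e\, (M(e,b) \land \neg N(e)))
Drive negations inward (¬∀x A ≡ ∃x ¬A, ¬∃x A ≡ ∀x ¬A, De Morgan for ∧/∨):
  (\exists c\, \neg N(c)) \lor (\forall d\, N(d)) \land (\forall b\, \exists e\, (M(e,b) \land \neg N(e)))
Finally move all quantifiers to the prefix:
  \exists c\, \forall d\, \forall b\, \exists e\, (\neg N(c) \lor N(d) \land M(e,b) \land \neg N(e))

\exists c\, \forall d\, \forall b\, \exists e\, (\neg N(c) \lor N(d) \land M(e,b) \land \neg N(e))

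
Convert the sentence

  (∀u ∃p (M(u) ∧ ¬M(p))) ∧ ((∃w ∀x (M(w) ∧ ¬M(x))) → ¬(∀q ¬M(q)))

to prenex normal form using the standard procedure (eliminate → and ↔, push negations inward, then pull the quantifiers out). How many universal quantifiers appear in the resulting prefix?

First replace A → B with ¬A ∨ B.
  (∀u ∃p (M(u) ∧ ¬M(p))) ∧ (¬(∃w ∀x (M(w) ∧ ¬M(x))) ∨ ¬(∀q ¬M(q)))
Drive negations inward (¬∀x A ≡ ∃x ¬A, ¬∃x A ≡ ∀x ¬A, De Morgan for ∧/∨):
  (∀u ∃p (M(u) ∧ ¬M(p))) ∧ ((∀w ∃x (¬M(w) ∨ M(x))) ∨ (∃q M(q)))
Finally move all quantifiers to the prefix:
  ∀u ∃p ∀w ∃x ∃q (M(u) ∧ ¬M(p) ∧ (¬M(w) ∨ M(x) ∨ M(q)))
The prefix is ∀u ∃p ∀w ∃x ∃q: 2 universal, 3 existential.

2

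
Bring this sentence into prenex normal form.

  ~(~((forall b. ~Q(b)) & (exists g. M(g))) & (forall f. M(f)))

forall b. exists g. exists f. (~Q(b) & M(g) | ~M(f))

Drive negations inward (¬∀x A ≡ ∃x ¬A, ¬∃x A ≡ ∀x ¬A, De Morgan for ∧/∨):
  (forall b. ~Q(b)) & (exists g. M(g)) | (exists f. ~M(f))
All bound variables are already distinct, so no renaming is needed.
Pull the quantifiers to the front (each side's bound variable is not free in the other side):
  forall b. exists g. exists f. (~Q(b) & M(g) | ~M(f))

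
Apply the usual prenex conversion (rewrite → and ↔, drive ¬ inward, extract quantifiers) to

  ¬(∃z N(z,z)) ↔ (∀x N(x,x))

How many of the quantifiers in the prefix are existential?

Rewrite implications/biconditionals: A → B as ¬A ∨ B; A ↔ B as (¬A ∨ B) ∧ (¬B ∨ A).
  (¬¬(∃z N(z,z)) ∨ (∀x N(x,x))) ∧ (¬(∀x N(x,x)) ∨ ¬(∃z N(z,z)))
Drive negations inward (¬∀x A ≡ ∃x ¬A, ¬∃x A ≡ ∀x ¬A, De Morgan for ∧/∨):
  ((∃z N(z,z)) ∨ (∀x N(x,x))) ∧ ((∃x ¬N(x,x)) ∨ (∀z ¬N(z,z)))
Give each quantifier a distinct variable: x↦w1, z↦t.
  ((∃z N(z,z)) ∨ (∀x N(x,x))) ∧ ((∃w1 ¬N(w1,w1)) ∨ (∀t ¬N(t,t)))
Extract every quantifier outward, since the variables are now distinct and don't occur free across branches:
  ∃z ∀x ∃w1 ∀t ((N(z,z) ∨ N(x,x)) ∧ (¬N(w1,w1) ∨ ¬N(t,t)))
The prefix is ∃z ∀x ∃w1 ∀t: 2 universal, 2 existential.

2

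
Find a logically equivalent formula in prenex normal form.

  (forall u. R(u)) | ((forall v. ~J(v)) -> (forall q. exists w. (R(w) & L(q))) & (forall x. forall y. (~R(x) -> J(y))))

forall u. exists v. forall q. exists w. forall x. forall y. (R(u) | J(v) | R(w) & L(q) & (R(x) | J(y)))

Rewrite implications/biconditionals: A → B as ¬A ∨ B.
  (forall u. R(u)) | ~(forall v. ~J(v)) | (forall q. exists w. (R(w) & L(q))) & (forall x. forall y. (~~R(x) | J(y)))
Move each ¬ inward, flipping quantifiers it crosses:
  (forall u. R(u)) | (exists v. J(v)) | (forall q. exists w. (R(w) & L(q))) & (forall x. forall y. (R(x) | J(y)))
All bound variables are already distinct, so no renaming is needed.
Extract every quantifier outward, since the variables are now distinct and don't occur free across branches:
  forall u. exists v. forall q. exists w. forall x. forall y. (R(u) | J(v) | R(w) & L(q) & (R(x) | J(y)))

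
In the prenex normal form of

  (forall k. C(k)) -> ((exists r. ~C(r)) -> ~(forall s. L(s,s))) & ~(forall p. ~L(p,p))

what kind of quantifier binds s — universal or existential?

existential

First replace A → B with ¬A ∨ B.
  ~(forall k. C(k)) | (~(exists r. ~C(r)) | ~(forall s. L(s,s))) & ~(forall p. ~L(p,p))
Drive negations inward (¬∀x A ≡ ∃x ¬A, ¬∃x A ≡ ∀x ¬A, De Morgan for ∧/∨):
  (exists k. ~C(k)) | ((forall r. C(r)) | (exists s. ~L(s,s))) & (exists p. L(p,p))
All bound variables are already distinct, so no renaming is needed.
Extract every quantifier outward, since the variables are now distinct and don't occur free across branches:
  exists k. forall r. exists s. exists p. (~C(k) | (C(r) | ~L(s,s)) & L(p,p))
The quantifier forall s sits under an odd number of negations (counting the antecedent side of each →), so it flips to exists s.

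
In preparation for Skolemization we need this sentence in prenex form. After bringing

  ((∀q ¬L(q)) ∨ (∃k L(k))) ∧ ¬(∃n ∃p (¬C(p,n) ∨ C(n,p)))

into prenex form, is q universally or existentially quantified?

universal

Move each ¬ inward, flipping quantifiers it crosses:
  ((∀q ¬L(q)) ∨ (∃k L(k))) ∧ (∀n ∀p (C(p,n) ∧ ¬C(n,p)))
All bound variables are already distinct, so no renaming is needed.
Pull the quantifiers to the front (each side's bound variable is not free in the other side):
  ∀q ∃k ∀n ∀p ((¬L(q) ∨ L(k)) ∧ C(p,n) ∧ ¬C(n,p))
The quantifier ∀q sits under an even number of negations, so it remains universal.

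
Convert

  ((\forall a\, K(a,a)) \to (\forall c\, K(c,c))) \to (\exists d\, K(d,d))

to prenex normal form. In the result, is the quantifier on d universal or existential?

existential

First replace A → B with ¬A ∨ B.
  \neg (\neg (\forall a\, K(a,a)) \lor (\forall c\, K(c,c))) \lor (\exists d\, K(d,d))
Move each ¬ inward, flipping quantifiers it crosses:
  (\forall a\, K(a,a)) \land (\exists c\, \neg K(c,c)) \lor (\exists d\, K(d,d))
Extract every quantifier outward, since the variables are now distinct and don't occur free across branches:
  \forall a\, \exists c\, \exists d\, (K(a,a) \land \neg K(c,c) \lor K(d,d))
The quantifier \exists d sits under an even number of negations (counting the antecedent side of each →), so it remains existential.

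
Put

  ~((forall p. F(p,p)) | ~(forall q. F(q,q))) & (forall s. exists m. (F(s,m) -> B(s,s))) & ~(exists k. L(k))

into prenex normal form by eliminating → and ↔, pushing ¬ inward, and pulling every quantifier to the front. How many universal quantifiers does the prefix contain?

3

Rewrite implications/biconditionals: A → B as ¬A ∨ B.
  ~((forall p. F(p,p)) | ~(forall q. F(q,q))) & (forall s. exists m. (~F(s,m) | B(s,s))) & ~(exists k. L(k))
Move each ¬ inward, flipping quantifiers it crosses:
  (exists p. ~F(p,p)) & (forall q. F(q,q)) & (forall s. exists m. (~F(s,m) | B(s,s))) & (forall k. ~L(k))
Finally move all quantifiers to the prefix:
  exists p. forall q. forall s. exists m. forall k. (~F(p,p) & F(q,q) & (~F(s,m) | B(s,s)) & ~L(k))
The prefix is exists p forall q forall s exists m forall k: 3 universal, 2 existential.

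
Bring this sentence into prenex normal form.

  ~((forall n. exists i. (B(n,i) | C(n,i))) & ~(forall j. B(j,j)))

exists n. forall i. forall j. (~B(n,i) & ~C(n,i) | B(j,j))

Push ¬ through the quantifiers and connectives to reach negation normal form:
  (exists n. forall i. (~B(n,i) & ~C(n,i))) | (forall j. B(j,j))
All bound variables are already distinct, so no renaming is needed.
Extract every quantifier outward, since the variables are now distinct and don't occur free across branches:
  exists n. forall i. forall j. (~B(n,i) & ~C(n,i) | B(j,j))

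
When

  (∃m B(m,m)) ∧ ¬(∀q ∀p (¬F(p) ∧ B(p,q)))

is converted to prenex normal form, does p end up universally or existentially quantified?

Push ¬ through the quantifiers and connectives to reach negation normal form:
  (∃m B(m,m)) ∧ (∃q ∃p (F(p) ∨ ¬B(p,q)))
All bound variables are already distinct, so no renaming is needed.
Extract every quantifier outward, since the variables are now distinct and don't occur free across branches:
  ∃m ∃q ∃p (B(m,m) ∧ (F(p) ∨ ¬B(p,q)))
The quantifier ∀p sits under an odd number of negations, so it flips to ∃p.

existential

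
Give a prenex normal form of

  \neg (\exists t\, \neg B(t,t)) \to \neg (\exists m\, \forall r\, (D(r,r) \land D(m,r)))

\exists t\, \forall m\, \exists r\, (\neg B(t,t) \lor \neg D(r,r) \lor \neg D(m,r))

Eliminate → and ↔ using ¬ and ∨.
  \neg \neg (\exists t\, \neg B(t,t)) \lor \neg (\exists m\, \forall r\, (D(r,r) \land D(m,r)))
Move each ¬ inward, flipping quantifiers it crosses:
  (\exists t\, \neg B(t,t)) \lor (\forall m\, \exists r\, (\neg D(r,r) \lor \neg D(m,r)))
All bound variables are already distinct, so no renaming is needed.
Finally move all quantifiers to the prefix:
  \exists t\, \forall m\, \exists r\, (\neg B(t,t) \lor \neg D(r,r) \lor \neg D(m,r))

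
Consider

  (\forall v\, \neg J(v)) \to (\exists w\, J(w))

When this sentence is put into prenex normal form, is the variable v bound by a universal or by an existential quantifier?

Rewrite implications/biconditionals: A → B as ¬A ∨ B.
  \neg (\forall v\, \neg J(v)) \lor (\exists w\, J(w))
Move each ¬ inward, flipping quantifiers it crosses:
  (\exists v\, J(v)) \lor (\exists w\, J(w))
All bound variables are already distinct, so no renaming is needed.
Pull the quantifiers to the front (each side's bound variable is not free in the other side):
  \exists v\, \exists w\, (J(v) \lor J(w))
The quantifier \forall v sits under an odd number of negations (counting the antecedent side of each →), so it flips to \exists v.

existential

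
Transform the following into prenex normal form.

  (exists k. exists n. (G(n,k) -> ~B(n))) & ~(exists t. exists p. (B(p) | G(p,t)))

exists k. exists n. forall t. forall p. ((~G(n,k) | ~B(n)) & ~B(p) & ~G(p,t))

First replace A → B with ¬A ∨ B.
  (exists k. exists n. (~G(n,k) | ~B(n))) & ~(exists t. exists p. (B(p) | G(p,t)))
Move each ¬ inward, flipping quantifiers it crosses:
  (exists k. exists n. (~G(n,k) | ~B(n))) & (forall t. forall p. (~B(p) & ~G(p,t)))
All bound variables are already distinct, so no renaming is needed.
Extract every quantifier outward, since the variables are now distinct and don't occur free across branches:
  exists k. exists n. forall t. forall p. ((~G(n,k) | ~B(n)) & ~B(p) & ~G(p,t))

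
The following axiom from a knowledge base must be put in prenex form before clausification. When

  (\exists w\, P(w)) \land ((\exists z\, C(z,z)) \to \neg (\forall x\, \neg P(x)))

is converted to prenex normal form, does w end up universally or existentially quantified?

existential

Eliminate → and ↔ using ¬ and ∨.
  (\exists w\, P(w)) \land (\neg (\exists z\, C(z,z)) \lor \neg (\forall x\, \neg P(x)))
Move each ¬ inward, flipping quantifiers it crosses:
  (\exists w\, P(w)) \land ((\forall z\, \neg C(z,z)) \lor (\exists x\, P(x)))
Finally move all quantifiers to the prefix:
  \exists w\, \forall z\, \exists x\, (P(w) \land (\neg C(z,z) \lor P(x)))
The quantifier \exists w sits under an even number of negations (counting the antecedent side of each →), so it remains existential.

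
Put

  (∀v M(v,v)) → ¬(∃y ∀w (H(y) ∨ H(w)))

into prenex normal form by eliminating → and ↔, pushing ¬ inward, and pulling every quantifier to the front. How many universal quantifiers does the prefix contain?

Eliminate → and ↔ using ¬ and ∨.
  ¬(∀v M(v,v)) ∨ ¬(∃y ∀w (H(y) ∨ H(w)))
Move each ¬ inward, flipping quantifiers it crosses:
  (∃v ¬M(v,v)) ∨ (∀y ∃w (¬H(y) ∧ ¬H(w)))
Extract every quantifier outward, since the variables are now distinct and don't occur free across branches:
  ∃v ∀y ∃w (¬M(v,v) ∨ ¬H(y) ∧ ¬H(w))
The prefix is ∃v ∀y ∃w: 1 universal, 2 existential.

1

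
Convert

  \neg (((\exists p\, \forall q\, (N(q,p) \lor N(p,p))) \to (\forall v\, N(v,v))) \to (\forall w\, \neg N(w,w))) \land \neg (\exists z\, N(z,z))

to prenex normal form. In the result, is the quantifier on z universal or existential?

universal

Eliminate → and ↔ using ¬ and ∨.
  \neg (\neg (\neg (\exists p\, \forall q\, (N(q,p) \lor N(p,p))) \lor (\forall v\, N(v,v))) \lor (\forall w\, \neg N(w,w))) \land \neg (\exists z\, N(z,z))
Drive negations inward (¬∀x A ≡ ∃x ¬A, ¬∃x A ≡ ∀x ¬A, De Morgan for ∧/∨):
  ((\forall p\, \exists q\, (\neg N(q,p) \land \neg N(p,p))) \lor (\forall v\, N(v,v))) \land (\exists w\, N(w,w)) \land (\forall z\, \neg N(z,z))
All bound variables are already distinct, so no renaming is needed.
Extract every quantifier outward, since the variables are now distinct and don't occur free across branches:
  \forall p\, \exists q\, \forall v\, \exists w\, \forall z\, ((\neg N(q,p) \land \neg N(p,p) \lor N(v,v)) \land N(w,w) \land \neg N(z,z))
The quantifier \exists z sits under an odd number of negations (counting the antecedent side of each →), so it flips to \forall z.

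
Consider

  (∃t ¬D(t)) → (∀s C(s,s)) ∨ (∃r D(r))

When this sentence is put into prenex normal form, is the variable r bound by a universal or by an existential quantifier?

existential

Rewrite implications/biconditionals: A → B as ¬A ∨ B.
  ¬(∃t ¬D(t)) ∨ (∀s C(s,s)) ∨ (∃r D(r))
Move each ¬ inward, flipping quantifiers it crosses:
  (∀t D(t)) ∨ (∀s C(s,s)) ∨ (∃r D(r))
All bound variables are already distinct, so no renaming is needed.
Finally move all quantifiers to the prefix:
  ∀t ∀s ∃r (D(t) ∨ C(s,s) ∨ D(r))
The quantifier ∃r sits under an even number of negations (counting the antecedent side of each →), so it remains existential.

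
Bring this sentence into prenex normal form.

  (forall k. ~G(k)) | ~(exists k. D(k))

forall k. forall z. (~G(k) | ~D(z))

Push ¬ through the quantifiers and connectives to reach negation normal form:
  (forall k. ~G(k)) | (forall k. ~D(k))
Give each quantifier a distinct variable: k↦z.
  (forall k. ~G(k)) | (forall z. ~D(z))
Pull the quantifiers to the front (each side's bound variable is not free in the other side):
  forall k. forall z. (~G(k) | ~D(z))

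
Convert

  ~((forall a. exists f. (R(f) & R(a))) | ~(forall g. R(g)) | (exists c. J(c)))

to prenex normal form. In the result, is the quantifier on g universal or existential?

Drive negations inward (¬∀x A ≡ ∃x ¬A, ¬∃x A ≡ ∀x ¬A, De Morgan for ∧/∨):
  (exists a. forall f. (~R(f) | ~R(a))) & (forall g. R(g)) & (forall c. ~J(c))
Finally move all quantifiers to the prefix:
  exists a. forall f. forall g. forall c. ((~R(f) | ~R(a)) & R(g) & ~J(c))
The quantifier forall g sits under an even number of negations, so it remains universal.

universal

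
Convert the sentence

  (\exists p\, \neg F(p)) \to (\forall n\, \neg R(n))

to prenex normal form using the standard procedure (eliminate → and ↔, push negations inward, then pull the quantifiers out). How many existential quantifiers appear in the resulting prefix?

0

Eliminate → and ↔ using ¬ and ∨.
  \neg (\exists p\, \neg F(p)) \lor (\forall n\, \neg R(n))
Drive negations inward (¬∀x A ≡ ∃x ¬A, ¬∃x A ≡ ∀x ¬A, De Morgan for ∧/∨):
  (\forall p\, F(p)) \lor (\forall n\, \neg R(n))
All bound variables are already distinct, so no renaming is needed.
Finally move all quantifiers to the prefix:
  \forall p\, \forall n\, (F(p) \lor \neg R(n))
The prefix is \forall p \forall n: 2 universal, 0 existential.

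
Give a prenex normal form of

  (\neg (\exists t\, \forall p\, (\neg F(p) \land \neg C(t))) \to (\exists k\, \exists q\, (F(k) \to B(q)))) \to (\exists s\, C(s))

Rewrite implications/biconditionals: A → B as ¬A ∨ B.
  \neg (\neg \neg (\exists t\, \forall p\, (\neg F(p) \land \neg C(t))) \lor (\exists k\, \exists q\, (\neg F(k) \lor B(q)))) \lor (\exists s\, C(s))
Drive negations inward (¬∀x A ≡ ∃x ¬A, ¬∃x A ≡ ∀x ¬A, De Morgan for ∧/∨):
  (\forall t\, \exists p\, (F(p) \lor C(t))) \land (\forall k\, \forall q\, (F(k) \land \neg B(q))) \lor (\exists s\, C(s))
All bound variables are already distinct, so no renaming is needed.
Extract every quantifier outward, since the variables are now distinct and don't occur free across branches:
  \forall t\, \exists p\, \forall k\, \forall q\, \exists s\, ((F(p) \lor C(t)) \land F(k) \land \neg B(q) \lor C(s))

\forall t\, \exists p\, \forall k\, \forall q\, \exists s\, ((F(p) \lor C(t)) \land F(k) \land \neg B(q) \lor C(s))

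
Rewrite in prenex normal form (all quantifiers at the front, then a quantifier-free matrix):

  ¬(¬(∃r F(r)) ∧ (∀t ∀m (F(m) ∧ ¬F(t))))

∃r ∃t ∃m (F(r) ∨ ¬F(m) ∨ F(t))

Drive negations inward (¬∀x A ≡ ∃x ¬A, ¬∃x A ≡ ∀x ¬A, De Morgan for ∧/∨):
  (∃r F(r)) ∨ (∃t ∃m (¬F(m) ∨ F(t)))
Pull the quantifiers to the front (each side's bound variable is not free in the other side):
  ∃r ∃t ∃m (F(r) ∨ ¬F(m) ∨ F(t))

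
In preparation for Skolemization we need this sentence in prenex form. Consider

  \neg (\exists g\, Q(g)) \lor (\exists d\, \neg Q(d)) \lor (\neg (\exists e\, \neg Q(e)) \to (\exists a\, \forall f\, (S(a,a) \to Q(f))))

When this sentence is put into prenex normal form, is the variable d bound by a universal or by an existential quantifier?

existential

Eliminate → and ↔ using ¬ and ∨.
  \neg (\exists g\, Q(g)) \lor (\exists d\, \neg Q(d)) \lor \neg \neg (\exists e\, \neg Q(e)) \lor (\exists a\, \forall f\, (\neg S(a,a) \lor Q(f)))
Drive negations inward (¬∀x A ≡ ∃x ¬A, ¬∃x A ≡ ∀x ¬A, De Morgan for ∧/∨):
  (\forall g\, \neg Q(g)) \lor (\exists d\, \neg Q(d)) \lor (\exists e\, \neg Q(e)) \lor (\exists a\, \forall f\, (\neg S(a,a) \lor Q(f)))
All bound variables are already distinct, so no renaming is needed.
Extract every quantifier outward, since the variables are now distinct and don't occur free across branches:
  \forall g\, \exists d\, \exists e\, \exists a\, \forall f\, (\neg Q(g) \lor \neg Q(d) \lor \neg Q(e) \lor \neg S(a,a) \lor Q(f))
The quantifier \exists d sits under an even number of negations (counting the antecedent side of each →), so it remains existential.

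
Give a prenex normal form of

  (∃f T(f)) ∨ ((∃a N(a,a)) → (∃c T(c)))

First replace A → B with ¬A ∨ B.
  (∃f T(f)) ∨ ¬(∃a N(a,a)) ∨ (∃c T(c))
Drive negations inward (¬∀x A ≡ ∃x ¬A, ¬∃x A ≡ ∀x ¬A, De Morgan for ∧/∨):
  (∃f T(f)) ∨ (∀a ¬N(a,a)) ∨ (∃c T(c))
All bound variables are already distinct, so no renaming is needed.
Pull the quantifiers to the front (each side's bound variable is not free in the other side):
  ∃f ∀a ∃c (T(f) ∨ ¬N(a,a) ∨ T(c))

∃f ∀a ∃c (T(f) ∨ ¬N(a,a) ∨ T(c))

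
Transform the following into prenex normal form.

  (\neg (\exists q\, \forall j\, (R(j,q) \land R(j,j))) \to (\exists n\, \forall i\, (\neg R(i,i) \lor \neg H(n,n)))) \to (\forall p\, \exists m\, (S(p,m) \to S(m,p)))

Rewrite implications/biconditionals: A → B as ¬A ∨ B.
  \neg (\neg \neg (\exists q\, \forall j\, (R(j,q) \land R(j,j))) \lor (\exists n\, \forall i\, (\neg R(i,i) \lor \neg H(n,n)))) \lor (\forall p\, \exists m\, (\neg S(p,m) \lor S(m,p)))
Push ¬ through the quantifiers and connectives to reach negation normal form:
  (\forall q\, \exists j\, (\neg R(j,q) \lor \neg R(j,j))) \land (\forall n\, \exists i\, (R(i,i) \land H(n,n))) \lor (\forall p\, \exists m\, (\neg S(p,m) \lor S(m,p)))
Pull the quantifiers to the front (each side's bound variable is not free in the other side):
  \forall q\, \exists j\, \forall n\, \exists i\, \forall p\, \exists m\, ((\neg R(j,q) \lor \neg R(j,j)) \land R(i,i) \land H(n,n) \lor \neg S(p,m) \lor S(m,p))

\forall q\, \exists j\, \forall n\, \exists i\, \forall p\, \exists m\, ((\neg R(j,q) \lor \neg R(j,j)) \land R(i,i) \land H(n,n) \lor \neg S(p,m) \lor S(m,p))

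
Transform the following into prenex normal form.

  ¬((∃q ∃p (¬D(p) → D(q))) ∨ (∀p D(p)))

Eliminate → and ↔ using ¬ and ∨.
  ¬((∃q ∃p (¬¬D(p) ∨ D(q))) ∨ (∀p D(p)))
Drive negations inward (¬∀x A ≡ ∃x ¬A, ¬∃x A ≡ ∀x ¬A, De Morgan for ∧/∨):
  (∀q ∀p (¬D(p) ∧ ¬D(q))) ∧ (∃p ¬D(p))
Rename bound variables to avoid capture: p↦v1.
  (∀q ∀p (¬D(p) ∧ ¬D(q))) ∧ (∃v1 ¬D(v1))
Finally move all quantifiers to the prefix:
  ∀q ∀p ∃v1 (¬D(p) ∧ ¬D(q) ∧ ¬D(v1))

∀q ∀p ∃v1 (¬D(p) ∧ ¬D(q) ∧ ¬D(v1))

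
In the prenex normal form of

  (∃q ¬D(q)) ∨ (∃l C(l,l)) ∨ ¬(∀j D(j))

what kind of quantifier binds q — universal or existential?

Move each ¬ inward, flipping quantifiers it crosses:
  (∃q ¬D(q)) ∨ (∃l C(l,l)) ∨ (∃j ¬D(j))
All bound variables are already distinct, so no renaming is needed.
Pull the quantifiers to the front (each side's bound variable is not free in the other side):
  ∃q ∃l ∃j (¬D(q) ∨ C(l,l) ∨ ¬D(j))
The quantifier ∃q sits under an even number of negations, so it remains existential.

existential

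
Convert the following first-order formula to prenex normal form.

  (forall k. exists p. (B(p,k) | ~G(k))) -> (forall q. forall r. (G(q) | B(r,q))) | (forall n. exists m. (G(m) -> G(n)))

First replace A → B with ¬A ∨ B.
  ~(forall k. exists p. (B(p,k) | ~G(k))) | (forall q. forall r. (G(q) | B(r,q))) | (forall n. exists m. (~G(m) | G(n)))
Move each ¬ inward, flipping quantifiers it crosses:
  (exists k. forall p. (~B(p,k) & G(k))) | (forall q. forall r. (G(q) | B(r,q))) | (forall n. exists m. (~G(m) | G(n)))
All bound variables are already distinct, so no renaming is needed.
Extract every quantifier outward, since the variables are now distinct and don't occur free across branches:
  exists k. forall p. forall q. forall r. forall n. exists m. (~B(p,k) & G(k) | G(q) | B(r,q) | ~G(m) | G(n))

exists k. forall p. forall q. forall r. forall n. exists m. (~B(p,k) & G(k) | G(q) | B(r,q) | ~G(m) | G(n))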